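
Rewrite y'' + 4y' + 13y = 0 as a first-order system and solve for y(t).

Let x_1 = y, x_2 = y'. Then x_1' = x_2 and x_2' = -13x_1 - 4x_2.
A = [[0,1],[-13,-4]]; det(A-λI) = λ^2 + 4λ + 13.
Eigenvalues λ = -2 ± 3i.

y(t) = K_1e^(-2t)cos(3t) + K_2e^(-2t)sin(3t)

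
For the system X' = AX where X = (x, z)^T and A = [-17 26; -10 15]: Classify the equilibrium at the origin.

A = [[-17,26],[-10,15]]; det(A-λI) = λ^2 + 2λ + 5.
λ = -1 ± 2i: negative real part.

stable spiral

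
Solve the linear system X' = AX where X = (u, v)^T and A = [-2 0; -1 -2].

Coefficient matrix A = [[-2, 0], [-1, -2]].
Characteristic polynomial det(A - λI) = λ^2 + 4λ + 4 = 0.
Single eigenvalue λ = -2 with algebraic multiplicity 2.
Eigenvector v = (0,-1); generalized eigenvector w with (A-λI)w=v is (1,3).
General solution: e^(-2t)[c_1·v + c_2·(t·v + w)].

u(t) = c_2e^(-2t), v(t) = -c_1e^(-2t) - c_2te^(-2t) + 3c_2e^(-2t)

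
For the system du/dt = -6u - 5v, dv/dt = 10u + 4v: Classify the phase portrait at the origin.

A = [[-6,-5],[10,4]]; det(A-λI) = λ^2 + 2λ + 26.
λ = -1 ± 5i: negative real part.

stable spiral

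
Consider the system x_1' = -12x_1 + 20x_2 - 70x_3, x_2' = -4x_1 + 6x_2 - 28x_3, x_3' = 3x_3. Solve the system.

x_1(t) = 5K_1e^(-4t) + 2K_2e^(-2t) - 10K_3e^(3t), x_2(t) = 2K_1e^(-4t) + K_2e^(-2t) - 4K_3e^(3t), x_3(t) = K_3e^(3t)

Coefficient matrix A = [[-12, 20, -70], [-4, 6, -28], [0, 0, 3]].
det(A - λI) = 0 gives eigenvalues λ = -4, -2, 3.
For λ=-4: eigenvector (5,2,0).
For λ=-2: eigenvector (2,1,0).
For λ=3: eigenvector (-10,-4,1).
General solution: K_1e^(-4t)(5,2,0) + K_2e^(-2t)(2,1,0) + K_3e^(3t)(-10,-4,1).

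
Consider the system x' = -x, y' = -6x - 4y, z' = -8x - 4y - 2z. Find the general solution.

x(t) = K_1e^(-t), y(t) = -2K_1e^(-t) + K_3e^(-4t), z(t) = K_2e^(-2t) + 2K_3e^(-4t)

Coefficient matrix A = [[-1, 0, 0], [-6, -4, 0], [-8, -4, -2]].
det(A - λI) = 0 gives eigenvalues λ = -1, -2, -4.
For λ=-1: eigenvector (1,-2,0).
For λ=-2: eigenvector (0,0,1).
For λ=-4: eigenvector (0,1,2).
General solution: K_1e^(-t)(1,-2,0) + K_2e^(-2t)(0,0,1) + K_3e^(-4t)(0,1,2).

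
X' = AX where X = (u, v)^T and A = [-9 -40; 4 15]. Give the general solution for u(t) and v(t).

Coefficient matrix A = [[-9, -40], [4, 15]].
Characteristic polynomial det(A - λI) = λ^2 - 6λ + 25 = 0.
Eigenvalues λ = 3 ± 4i (complex conjugate pair).
For λ=3+4i: an eigenvector is (-1,0) - i(3,-1) = (-1 - 3i, 0 + i).
A real fundamental pair from Re and Im of e^((3+4i)t)v: X_1 = e^(3t)(cos(4t)·(-1,0) + sin(4t)·(3,-1)), X_2 = e^(3t)(sin(4t)·(-1,0) - cos(4t)·(3,-1)).
General solution: K_1X_1 + K_2X_2.

u(t) = 3K_1e^(3t)sin(4t) - K_1e^(3t)cos(4t) - K_2e^(3t)sin(4t) - 3K_2e^(3t)cos(4t), v(t) = -K_1e^(3t)sin(4t) + K_2e^(3t)cos(4t)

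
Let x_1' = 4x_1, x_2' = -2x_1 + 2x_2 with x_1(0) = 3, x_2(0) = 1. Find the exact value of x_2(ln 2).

A = [[4,0],[-2,2]]; eigenvalues λ = 4, 2.
Eigenvectors: (-1,1) for λ=4, (0,1) for λ=2.
From the initial condition, c_1 = -3, c_2 = 4.
x_2(ln 2) = (-3)(2^4)(1) + (4)(2^2)(1) = -32.

-32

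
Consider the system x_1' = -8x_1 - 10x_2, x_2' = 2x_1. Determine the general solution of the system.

Coefficient matrix A = [[-8, -10], [2, 0]].
Characteristic polynomial det(A - λI) = λ^2 + 8λ + 20 = 0.
Eigenvalues λ = -4 ± 2i (complex conjugate pair).
For λ=-4+2i: an eigenvector is (-2,1) - i(-1,0) = (-2 + i, 1).
A real fundamental pair from Re and Im of e^((-4+2i)t)v: X_1 = e^(-4t)(cos(2t)·(-2,1) + sin(2t)·(-1,0)), X_2 = e^(-4t)(sin(2t)·(-2,1) - cos(2t)·(-1,0)).
General solution: C_1X_1 + C_2X_2.

x_1(t) = -C_1e^(-4t)sin(2t) - 2C_1e^(-4t)cos(2t) - 2C_2e^(-4t)sin(2t) + C_2e^(-4t)cos(2t), x_2(t) = C_1e^(-4t)cos(2t) + C_2e^(-4t)sin(2t)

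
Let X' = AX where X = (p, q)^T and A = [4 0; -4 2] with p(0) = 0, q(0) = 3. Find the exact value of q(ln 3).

A = [[4,0],[-4,2]]; eigenvalues λ = 4, 2.
Eigenvectors: (-1,2) for λ=4, (0,1) for λ=2.
From the initial condition, c_1 = 0, c_2 = 3.
q(ln 3) = (0)(3^4)(2) + (3)(3^2)(1) = 27.

27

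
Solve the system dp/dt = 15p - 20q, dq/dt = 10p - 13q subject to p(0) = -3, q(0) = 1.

p(t) = -31e^(t)sin(2t) - 3e^(t)cos(2t), q(t) = -22e^(t)sin(2t) + e^(t)cos(2t)

Coefficient matrix A = [[15, -20], [10, -13]].
Characteristic polynomial det(A - λI) = λ^2 - 2λ + 5 = 0.
Eigenvalues λ = 1 ± 2i (complex conjugate pair).
For λ=1+2i: an eigenvector is (1,1) - i(-3,-2) = (1 + 3i, 1 + 2i).
A real fundamental pair from Re and Im of e^((1+2i)t)v: X_1 = e^(t)(cos(2t)·(1,1) + sin(2t)·(-3,-2)), X_2 = e^(t)(sin(2t)·(1,1) - cos(2t)·(-3,-2)).
General solution: C_1X_1 + C_2X_2.
Applying p(0)=-3, q(0)=1 gives C_1=9, C_2=-4.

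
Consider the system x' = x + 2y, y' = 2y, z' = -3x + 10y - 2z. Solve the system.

x(t) = 2C_2e^(2t) + C_3e^(t), y(t) = C_2e^(2t), z(t) = C_1e^(-2t) + C_2e^(2t) - C_3e^(t)

Coefficient matrix A = [[1, 2, 0], [0, 2, 0], [-3, 10, -2]].
det(A - λI) = 0 gives eigenvalues λ = -2, 2, 1.
For λ=-2: eigenvector (0,0,1).
For λ=2: eigenvector (2,1,1).
For λ=1: eigenvector (1,0,-1).
General solution: C_1e^(-2t)(0,0,1) + C_2e^(2t)(2,1,1) + C_3e^(t)(1,0,-1).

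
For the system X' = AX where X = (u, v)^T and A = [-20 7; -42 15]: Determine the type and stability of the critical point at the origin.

saddle

A = [[-20,7],[-42,15]]; det(A-λI) = λ^2 + 5λ - 6.
λ = -6, 1: opposite signs.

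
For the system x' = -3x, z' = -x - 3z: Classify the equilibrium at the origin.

A = [[-3,0],[-1,-3]]; det(A-λI) = λ^2 + 6λ + 9.
repeated λ = -3 with a single eigenvector.

stable improper node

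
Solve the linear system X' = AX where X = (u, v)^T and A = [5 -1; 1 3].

Coefficient matrix A = [[5, -1], [1, 3]].
Characteristic polynomial det(A - λI) = λ^2 - 8λ + 16 = 0.
Single eigenvalue λ = 4 with algebraic multiplicity 2.
Eigenvector v = (1,1); generalized eigenvector w with (A-λI)w=v is (-1,-2).
General solution: e^(4t)[C_1·v + C_2·(t·v + w)].

u(t) = C_1e^(4t) + C_2te^(4t) - C_2e^(4t), v(t) = C_1e^(4t) + C_2te^(4t) - 2C_2e^(4t)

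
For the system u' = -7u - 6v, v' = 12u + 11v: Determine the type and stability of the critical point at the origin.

A = [[-7,-6],[12,11]]; det(A-λI) = λ^2 - 4λ - 5.
λ = 5, -1: opposite signs.

saddle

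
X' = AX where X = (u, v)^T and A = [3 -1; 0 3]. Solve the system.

Coefficient matrix A = [[3, -1], [0, 3]].
Characteristic polynomial det(A - λI) = λ^2 - 6λ + 9 = 0.
Single eigenvalue λ = 3 with algebraic multiplicity 2.
Eigenvector v = (-1,0); generalized eigenvector w with (A-λI)w=v is (-1,1).
General solution: e^(3t)[C_1·v + C_2·(t·v + w)].

u(t) = -C_1e^(3t) - C_2te^(3t) - C_2e^(3t), v(t) = C_2e^(3t)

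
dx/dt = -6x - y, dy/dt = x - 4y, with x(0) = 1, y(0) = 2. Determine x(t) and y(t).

Coefficient matrix A = [[-6, -1], [1, -4]].
Characteristic polynomial det(A - λI) = λ^2 + 10λ + 25 = 0.
Single eigenvalue λ = -5 with algebraic multiplicity 2.
Eigenvector v = (-1,1); generalized eigenvector w with (A-λI)w=v is (-1,2).
General solution: e^(-5t)[c_1·v + c_2·(t·v + w)].
Applying x(0)=1, y(0)=2 gives c_1=-4, c_2=3.

x(t) = -3te^(-5t) + e^(-5t), y(t) = 3te^(-5t) + 2e^(-5t)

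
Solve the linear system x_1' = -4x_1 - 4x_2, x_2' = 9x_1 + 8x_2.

Coefficient matrix A = [[-4, -4], [9, 8]].
Characteristic polynomial det(A - λI) = λ^2 - 4λ + 4 = 0.
Single eigenvalue λ = 2 with algebraic multiplicity 2.
Eigenvector v = (2,-3); generalized eigenvector w with (A-λI)w=v is (-1,1).
General solution: e^(2t)[c_1·v + c_2·(t·v + w)].

x_1(t) = 2c_1e^(2t) + 2c_2te^(2t) - c_2e^(2t), x_2(t) = -3c_1e^(2t) - 3c_2te^(2t) + c_2e^(2t)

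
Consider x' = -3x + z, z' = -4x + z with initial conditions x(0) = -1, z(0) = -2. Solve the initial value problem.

x(t) = -e^(-t), z(t) = -2e^(-t)

Coefficient matrix A = [[-3, 1], [-4, 1]].
Characteristic polynomial det(A - λI) = λ^2 + 2λ + 1 = 0.
Single eigenvalue λ = -1 with algebraic multiplicity 2.
Eigenvector v = (1,2); generalized eigenvector w with (A-λI)w=v is (-1,-1).
General solution: e^(-t)[c_1·v + c_2·(t·v + w)].
Applying x(0)=-1, z(0)=-2 gives c_1=-1, c_2=0.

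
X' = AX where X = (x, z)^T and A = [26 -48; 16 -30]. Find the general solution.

x(t) = -2C_1e^(2t) + 3C_2e^(-6t), z(t) = -C_1e^(2t) + 2C_2e^(-6t)

Coefficient matrix A = [[26, -48], [16, -30]].
Characteristic polynomial det(A - λI) = λ^2 + 4λ - 12 = 0.
Eigenvalues λ = 2, -6.
For λ=2: (A-λI) row 1 is [24, -48], so an eigenvector is (-2, -1).
For λ=-6: (A-λI) row 1 is [32, -48], so an eigenvector is (3, 2).
General solution: C_1e^(2t)(-2,-1) + C_2e^(-6t)(3,2).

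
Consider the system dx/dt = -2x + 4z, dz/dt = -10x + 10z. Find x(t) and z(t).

x(t) = c_1e^(4t)sin(2t) - c_1e^(4t)cos(2t) - c_2e^(4t)sin(2t) - c_2e^(4t)cos(2t), z(t) = 2c_1e^(4t)sin(2t) - c_1e^(4t)cos(2t) - c_2e^(4t)sin(2t) - 2c_2e^(4t)cos(2t)

Coefficient matrix A = [[-2, 4], [-10, 10]].
Characteristic polynomial det(A - λI) = λ^2 - 8λ + 20 = 0.
Eigenvalues λ = 4 ± 2i (complex conjugate pair).
For λ=4+2i: an eigenvector is (-1,-1) - i(1,2) = (-1 - i, -1 - 2i).
A real fundamental pair from Re and Im of e^((4+2i)t)v: X_1 = e^(4t)(cos(2t)·(-1,-1) + sin(2t)·(1,2)), X_2 = e^(4t)(sin(2t)·(-1,-1) - cos(2t)·(1,2)).
General solution: c_1X_1 + c_2X_2.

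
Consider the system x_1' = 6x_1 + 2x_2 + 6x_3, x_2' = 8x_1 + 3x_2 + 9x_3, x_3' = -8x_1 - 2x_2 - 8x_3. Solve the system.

Coefficient matrix A = [[6, 2, 6], [8, 3, 9], [-8, -2, -8]].
det(A - λI) = 0 gives eigenvalues λ = -2, 1, 2.
For λ=-2: eigenvector (-1,-2,2).
For λ=1: eigenvector (-2,-1,2).
For λ=2: eigenvector (1,1,-1).
General solution: K_1e^(-2t)(-1,-2,2) + K_2e^(t)(-2,-1,2) + K_3e^(2t)(1,1,-1).

x_1(t) = -K_1e^(-2t) - 2K_2e^(t) + K_3e^(2t), x_2(t) = -2K_1e^(-2t) - K_2e^(t) + K_3e^(2t), x_3(t) = 2K_1e^(-2t) + 2K_2e^(t) - K_3e^(2t)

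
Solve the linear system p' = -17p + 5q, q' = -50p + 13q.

p(t) = -C_1e^(-2t)cos(5t) - C_2e^(-2t)sin(5t), q(t) = C_1e^(-2t)sin(5t) - 3C_1e^(-2t)cos(5t) - 3C_2e^(-2t)sin(5t) - C_2e^(-2t)cos(5t)

Coefficient matrix A = [[-17, 5], [-50, 13]].
Characteristic polynomial det(A - λI) = λ^2 + 4λ + 29 = 0.
Eigenvalues λ = -2 ± 5i (complex conjugate pair).
For λ=-2+5i: an eigenvector is (-1,-3) - i(0,1) = (-1, -3 - i).
A real fundamental pair from Re and Im of e^((-2+5i)t)v: X_1 = e^(-2t)(cos(5t)·(-1,-3) + sin(5t)·(0,1)), X_2 = e^(-2t)(sin(5t)·(-1,-3) - cos(5t)·(0,1)).
General solution: C_1X_1 + C_2X_2.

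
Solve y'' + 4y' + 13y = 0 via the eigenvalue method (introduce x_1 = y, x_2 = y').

Let x_1 = y, x_2 = y'. Then x_1' = x_2 and x_2' = -13x_1 - 4x_2.
A = [[0,1],[-13,-4]]; det(A-λI) = λ^2 + 4λ + 13.
Eigenvalues λ = -2 ± 3i.

y(t) = K_1e^(-2t)cos(3t) + K_2e^(-2t)sin(3t)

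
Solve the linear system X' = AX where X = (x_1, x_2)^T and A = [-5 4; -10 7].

Coefficient matrix A = [[-5, 4], [-10, 7]].
Characteristic polynomial det(A - λI) = λ^2 - 2λ + 5 = 0.
Eigenvalues λ = 1 ± 2i (complex conjugate pair).
For λ=1+2i: an eigenvector is (-1,-2) - i(-1,-1) = (-1 + i, -2 + i).
A real fundamental pair from Re and Im of e^((1+2i)t)v: X_1 = e^(t)(cos(2t)·(-1,-2) + sin(2t)·(-1,-1)), X_2 = e^(t)(sin(2t)·(-1,-2) - cos(2t)·(-1,-1)).
General solution: K_1X_1 + K_2X_2.

x_1(t) = -K_1e^(t)sin(2t) - K_1e^(t)cos(2t) - K_2e^(t)sin(2t) + K_2e^(t)cos(2t), x_2(t) = -K_1e^(t)sin(2t) - 2K_1e^(t)cos(2t) - 2K_2e^(t)sin(2t) + K_2e^(t)cos(2t)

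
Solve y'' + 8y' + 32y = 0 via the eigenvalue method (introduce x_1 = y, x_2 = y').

y(t) = K_1e^(-4t)cos(4t) + K_2e^(-4t)sin(4t)

Let x_1 = y, x_2 = y'. Then x_1' = x_2 and x_2' = -32x_1 - 8x_2.
A = [[0,1],[-32,-8]]; det(A-λI) = λ^2 + 8λ + 32.
Eigenvalues λ = -4 ± 4i.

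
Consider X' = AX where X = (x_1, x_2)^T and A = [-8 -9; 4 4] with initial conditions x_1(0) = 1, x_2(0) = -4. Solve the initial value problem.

x_1(t) = 30te^(-2t) + e^(-2t), x_2(t) = -20te^(-2t) - 4e^(-2t)

Coefficient matrix A = [[-8, -9], [4, 4]].
Characteristic polynomial det(A - λI) = λ^2 + 4λ + 4 = 0.
Single eigenvalue λ = -2 with algebraic multiplicity 2.
Eigenvector v = (-3,2); generalized eigenvector w with (A-λI)w=v is (-1,1).
General solution: e^(-2t)[C_1·v + C_2·(t·v + w)].
Applying x_1(0)=1, x_2(0)=-4 gives C_1=3, C_2=-10.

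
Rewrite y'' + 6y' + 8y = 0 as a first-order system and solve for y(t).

Let x_1 = y, x_2 = y'. Then x_1' = x_2 and x_2' = -8x_1 - 6x_2.
A = [[0,1],[-8,-6]]; det(A-λI) = λ^2 + 6λ + 8.
Eigenvalues λ = -4, -2 with eigenvectors (1,-4), (1,-2).

y(t) = c_1e^(-4t) + c_2e^(-2t)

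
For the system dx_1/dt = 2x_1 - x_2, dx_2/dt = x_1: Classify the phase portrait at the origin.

A = [[2,-1],[1,0]]; det(A-λI) = λ^2 - 2λ + 1.
repeated λ = 1 with a single eigenvector.

unstable improper node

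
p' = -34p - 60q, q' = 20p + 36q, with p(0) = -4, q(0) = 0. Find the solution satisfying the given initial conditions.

p(t) = 12e^(6t) - 16e^(-4t), q(t) = -8e^(6t) + 8e^(-4t)

Coefficient matrix A = [[-34, -60], [20, 36]].
Characteristic polynomial det(A - λI) = λ^2 - 2λ - 24 = 0.
Eigenvalues λ = -4, 6.
For λ=-4: (A-λI) row 1 is [-30, -60], so an eigenvector is (2, -1).
For λ=6: (A-λI) row 1 is [-40, -60], so an eigenvector is (-3, 2).
General solution: K_1e^(-4t)(2,-1) + K_2e^(6t)(-3,2).
Applying p(0)=-4, q(0)=0 gives K_1=-8, K_2=-4.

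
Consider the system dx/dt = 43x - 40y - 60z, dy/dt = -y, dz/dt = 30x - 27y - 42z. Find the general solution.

Coefficient matrix A = [[43, -40, -60], [0, -1, 0], [30, -27, -42]].
det(A - λI) = 0 gives eigenvalues λ = 3, -1, -2.
For λ=3: eigenvector (-3,0,-2).
For λ=-1: eigenvector (5,1,3).
For λ=-2: eigenvector (-4,0,-3).
General solution: C_1e^(3t)(-3,0,-2) + C_2e^(-t)(5,1,3) + C_3e^(-2t)(-4,0,-3).

x(t) = -3C_1e^(3t) + 5C_2e^(-t) - 4C_3e^(-2t), y(t) = C_2e^(-t), z(t) = -2C_1e^(3t) + 3C_2e^(-t) - 3C_3e^(-2t)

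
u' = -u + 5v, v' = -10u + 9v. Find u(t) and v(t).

Coefficient matrix A = [[-1, 5], [-10, 9]].
Characteristic polynomial det(A - λI) = λ^2 - 8λ + 41 = 0.
Eigenvalues λ = 4 ± 5i (complex conjugate pair).
For λ=4+5i: an eigenvector is (1,1) - i(0,-1) = (1, 1 + i).
A real fundamental pair from Re and Im of e^((4+5i)t)v: X_1 = e^(4t)(cos(5t)·(1,1) + sin(5t)·(0,-1)), X_2 = e^(4t)(sin(5t)·(1,1) - cos(5t)·(0,-1)).
General solution: K_1X_1 + K_2X_2.

u(t) = K_1e^(4t)cos(5t) + K_2e^(4t)sin(5t), v(t) = -K_1e^(4t)sin(5t) + K_1e^(4t)cos(5t) + K_2e^(4t)sin(5t) + K_2e^(4t)cos(5t)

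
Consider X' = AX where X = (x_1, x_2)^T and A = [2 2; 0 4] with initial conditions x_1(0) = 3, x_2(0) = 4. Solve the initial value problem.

Coefficient matrix A = [[2, 2], [0, 4]].
Characteristic polynomial det(A - λI) = λ^2 - 6λ + 8 = 0.
Eigenvalues λ = 4, 2.
For λ=4: (A-λI) row 1 is [-2, 2], so an eigenvector is (1, 1).
For λ=2: (A-λI) row 1 is [0, 2], so an eigenvector is (-1, 0).
General solution: C_1e^(4t)(1,1) + C_2e^(2t)(-1,0).
Applying x_1(0)=3, x_2(0)=4 gives C_1=4, C_2=1.

x_1(t) = 4e^(4t) - e^(2t), x_2(t) = 4e^(4t)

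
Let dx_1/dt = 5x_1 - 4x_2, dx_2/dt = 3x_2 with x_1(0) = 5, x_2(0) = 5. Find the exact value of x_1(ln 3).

A = [[5,-4],[0,3]]; eigenvalues λ = 3, 5.
Eigenvectors: (2,1) for λ=3, (-1,0) for λ=5.
From the initial condition, c_1 = 5, c_2 = 5.
x_1(ln 3) = (5)(3^3)(2) + (5)(3^5)(-1) = -945.

-945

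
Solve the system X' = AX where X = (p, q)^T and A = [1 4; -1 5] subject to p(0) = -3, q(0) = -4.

Coefficient matrix A = [[1, 4], [-1, 5]].
Characteristic polynomial det(A - λI) = λ^2 - 6λ + 9 = 0.
Single eigenvalue λ = 3 with algebraic multiplicity 2.
Eigenvector v = (2,1); generalized eigenvector w with (A-λI)w=v is (-3,-1).
General solution: e^(3t)[C_1·v + C_2·(t·v + w)].
Applying p(0)=-3, q(0)=-4 gives C_1=-9, C_2=-5.

p(t) = -10te^(3t) - 3e^(3t), q(t) = -5te^(3t) - 4e^(3t)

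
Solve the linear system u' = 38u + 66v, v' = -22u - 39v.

Coefficient matrix A = [[38, 66], [-22, -39]].
Characteristic polynomial det(A - λI) = λ^2 + λ - 30 = 0.
Eigenvalues λ = 5, -6.
For λ=5: (A-λI) row 1 is [33, 66], so an eigenvector is (2, -1).
For λ=-6: (A-λI) row 1 is [44, 66], so an eigenvector is (3, -2).
General solution: C_1e^(5t)(2,-1) + C_2e^(-6t)(3,-2).

u(t) = 2C_1e^(5t) + 3C_2e^(-6t), v(t) = -C_1e^(5t) - 2C_2e^(-6t)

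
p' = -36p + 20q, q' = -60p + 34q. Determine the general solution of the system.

Coefficient matrix A = [[-36, 20], [-60, 34]].
Characteristic polynomial det(A - λI) = λ^2 + 2λ - 24 = 0.
Eigenvalues λ = 4, -6.
For λ=4: (A-λI) row 1 is [-40, 20], so an eigenvector is (1, 2).
For λ=-6: (A-λI) row 1 is [-30, 20], so an eigenvector is (2, 3).
General solution: K_1e^(4t)(1,2) + K_2e^(-6t)(2,3).

p(t) = K_1e^(4t) + 2K_2e^(-6t), q(t) = 2K_1e^(4t) + 3K_2e^(-6t)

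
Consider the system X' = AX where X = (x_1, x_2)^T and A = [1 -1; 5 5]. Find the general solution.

Coefficient matrix A = [[1, -1], [5, 5]].
Characteristic polynomial det(A - λI) = λ^2 - 6λ + 10 = 0.
Eigenvalues λ = 3 ± i (complex conjugate pair).
For λ=3+i: an eigenvector is (1,-2) - i(0,1) = (1, -2 - i).
A real fundamental pair from Re and Im of e^((3+i)t)v: X_1 = e^(3t)(cos(t)·(1,-2) + sin(t)·(0,1)), X_2 = e^(3t)(sin(t)·(1,-2) - cos(t)·(0,1)).
General solution: c_1X_1 + c_2X_2.

x_1(t) = c_1e^(3t)cos(t) + c_2e^(3t)sin(t), x_2(t) = c_1e^(3t)sin(t) - 2c_1e^(3t)cos(t) - 2c_2e^(3t)sin(t) - c_2e^(3t)cos(t)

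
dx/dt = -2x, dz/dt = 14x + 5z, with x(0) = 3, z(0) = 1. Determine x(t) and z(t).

Coefficient matrix A = [[-2, 0], [14, 5]].
Characteristic polynomial det(A - λI) = λ^2 - 3λ - 10 = 0.
Eigenvalues λ = 5, -2.
For λ=5: (A-λI) row 1 is [-7, 0], so an eigenvector is (0, -1).
For λ=-2: (A-λI) row 2 is [14, 7], so an eigenvector is (1, -2).
General solution: C_1e^(5t)(0,-1) + C_2e^(-2t)(1,-2).
Applying x(0)=3, z(0)=1 gives C_1=-7, C_2=3.

x(t) = 3e^(-2t), z(t) = 7e^(5t) - 6e^(-2t)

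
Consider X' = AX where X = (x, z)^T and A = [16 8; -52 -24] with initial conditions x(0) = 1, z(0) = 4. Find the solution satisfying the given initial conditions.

x(t) = 13e^(-4t)sin(4t) + e^(-4t)cos(4t), z(t) = -33e^(-4t)sin(4t) + 4e^(-4t)cos(4t)

Coefficient matrix A = [[16, 8], [-52, -24]].
Characteristic polynomial det(A - λI) = λ^2 + 8λ + 32 = 0.
Eigenvalues λ = -4 ± 4i (complex conjugate pair).
For λ=-4+4i: an eigenvector is (-1,2) - i(-1,3) = (-1 + i, 2 - 3i).
A real fundamental pair from Re and Im of e^((-4+4i)t)v: X_1 = e^(-4t)(cos(4t)·(-1,2) + sin(4t)·(-1,3)), X_2 = e^(-4t)(sin(4t)·(-1,2) - cos(4t)·(-1,3)).
General solution: c_1X_1 + c_2X_2.
Applying x(0)=1, z(0)=4 gives c_1=-7, c_2=-6.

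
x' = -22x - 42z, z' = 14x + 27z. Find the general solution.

Coefficient matrix A = [[-22, -42], [14, 27]].
Characteristic polynomial det(A - λI) = λ^2 - 5λ - 6 = 0.
Eigenvalues λ = 6, -1.
For λ=6: (A-λI) row 1 is [-28, -42], so an eigenvector is (3, -2).
For λ=-1: (A-λI) row 1 is [-21, -42], so an eigenvector is (2, -1).
General solution: c_1e^(6t)(3,-2) + c_2e^(-t)(2,-1).

x(t) = 3c_1e^(6t) + 2c_2e^(-t), z(t) = -2c_1e^(6t) - c_2e^(-t)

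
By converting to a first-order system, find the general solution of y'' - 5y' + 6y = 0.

Let x_1 = y, x_2 = y'. Then x_1' = x_2 and x_2' = -6x_1 + 5x_2.
A = [[0,1],[-6,5]]; det(A-λI) = λ^2 - 5λ + 6.
Eigenvalues λ = 3, 2 with eigenvectors (1,3), (1,2).

y(t) = K_1e^(3t) + K_2e^(2t)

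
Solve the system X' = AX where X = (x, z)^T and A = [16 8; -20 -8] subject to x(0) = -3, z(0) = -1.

x(t) = -11e^(4t)sin(4t) - 3e^(4t)cos(4t), z(t) = 18e^(4t)sin(4t) - e^(4t)cos(4t)

Coefficient matrix A = [[16, 8], [-20, -8]].
Characteristic polynomial det(A - λI) = λ^2 - 8λ + 32 = 0.
Eigenvalues λ = 4 ± 4i (complex conjugate pair).
For λ=4+4i: an eigenvector is (-1,2) - i(1,-1) = (-1 - i, 2 + i).
A real fundamental pair from Re and Im of e^((4+4i)t)v: X_1 = e^(4t)(cos(4t)·(-1,2) + sin(4t)·(1,-1)), X_2 = e^(4t)(sin(4t)·(-1,2) - cos(4t)·(1,-1)).
General solution: C_1X_1 + C_2X_2.
Applying x(0)=-3, z(0)=-1 gives C_1=-4, C_2=7.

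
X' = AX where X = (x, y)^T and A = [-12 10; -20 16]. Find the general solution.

x(t) = C_1e^(2t)sin(2t) + 2C_1e^(2t)cos(2t) + 2C_2e^(2t)sin(2t) - C_2e^(2t)cos(2t), y(t) = C_1e^(2t)sin(2t) + 3C_1e^(2t)cos(2t) + 3C_2e^(2t)sin(2t) - C_2e^(2t)cos(2t)

Coefficient matrix A = [[-12, 10], [-20, 16]].
Characteristic polynomial det(A - λI) = λ^2 - 4λ + 8 = 0.
Eigenvalues λ = 2 ± 2i (complex conjugate pair).
For λ=2+2i: an eigenvector is (2,3) - i(1,1) = (2 - i, 3 - i).
A real fundamental pair from Re and Im of e^((2+2i)t)v: X_1 = e^(2t)(cos(2t)·(2,3) + sin(2t)·(1,1)), X_2 = e^(2t)(sin(2t)·(2,3) - cos(2t)·(1,1)).
General solution: C_1X_1 + C_2X_2.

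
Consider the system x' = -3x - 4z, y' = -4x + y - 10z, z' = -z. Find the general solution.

Coefficient matrix A = [[-3, 0, -4], [-4, 1, -10], [0, 0, -1]].
det(A - λI) = 0 gives eigenvalues λ = -3, 1, -1.
For λ=-3: eigenvector (1,1,0).
For λ=1: eigenvector (0,1,0).
For λ=-1: eigenvector (-2,1,1).
General solution: c_1e^(-3t)(1,1,0) + c_2e^(t)(0,1,0) + c_3e^(-t)(-2,1,1).

x(t) = c_1e^(-3t) - 2c_3e^(-t), y(t) = c_1e^(-3t) + c_2e^(t) + c_3e^(-t), z(t) = c_3e^(-t)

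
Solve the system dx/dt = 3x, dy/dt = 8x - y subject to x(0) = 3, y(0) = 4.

Coefficient matrix A = [[3, 0], [8, -1]].
Characteristic polynomial det(A - λI) = λ^2 - 2λ - 3 = 0.
Eigenvalues λ = -1, 3.
For λ=-1: (A-λI) row 1 is [4, 0], so an eigenvector is (0, -1).
For λ=3: (A-λI) row 2 is [8, -4], so an eigenvector is (-1, -2).
General solution: c_1e^(-t)(0,-1) + c_2e^(3t)(-1,-2).
Applying x(0)=3, y(0)=4 gives c_1=2, c_2=-3.

x(t) = 3e^(3t), y(t) = 6e^(3t) - 2e^(-t)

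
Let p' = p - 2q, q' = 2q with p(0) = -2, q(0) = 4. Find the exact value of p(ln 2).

-20

A = [[1,-2],[0,2]]; eigenvalues λ = 1, 2.
Eigenvectors: (-1,0) for λ=1, (-2,1) for λ=2.
From the initial condition, c_1 = -6, c_2 = 4.
p(ln 2) = (-6)(2^1)(-1) + (4)(2^2)(-2) = -20.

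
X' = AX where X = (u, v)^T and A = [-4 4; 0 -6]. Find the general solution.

u(t) = -2c_1e^(-6t) + c_2e^(-4t), v(t) = c_1e^(-6t)

Coefficient matrix A = [[-4, 4], [0, -6]].
Characteristic polynomial det(A - λI) = λ^2 + 10λ + 24 = 0.
Eigenvalues λ = -6, -4.
For λ=-6: (A-λI) row 1 is [2, 4], so an eigenvector is (-2, 1).
For λ=-4: (A-λI) row 1 is [0, 4], so an eigenvector is (1, 0).
General solution: c_1e^(-6t)(-2,1) + c_2e^(-4t)(1,0).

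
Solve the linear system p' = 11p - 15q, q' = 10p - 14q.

Coefficient matrix A = [[11, -15], [10, -14]].
Characteristic polynomial det(A - λI) = λ^2 + 3λ - 4 = 0.
Eigenvalues λ = 1, -4.
For λ=1: (A-λI) row 1 is [10, -15], so an eigenvector is (3, 2).
For λ=-4: (A-λI) row 1 is [15, -15], so an eigenvector is (1, 1).
General solution: K_1e^(t)(3,2) + K_2e^(-4t)(1,1).

p(t) = 3K_1e^(t) + K_2e^(-4t), q(t) = 2K_1e^(t) + K_2e^(-4t)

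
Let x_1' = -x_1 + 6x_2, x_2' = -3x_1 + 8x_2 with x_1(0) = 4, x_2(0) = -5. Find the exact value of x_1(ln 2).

A = [[-1,6],[-3,8]]; eigenvalues λ = 2, 5.
Eigenvectors: (-2,-1) for λ=2, (-1,-1) for λ=5.
From the initial condition, c_1 = -9, c_2 = 14.
x_1(ln 2) = (-9)(2^2)(-2) + (14)(2^5)(-1) = -376.

-376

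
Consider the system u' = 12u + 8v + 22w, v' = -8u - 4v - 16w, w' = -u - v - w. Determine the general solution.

Coefficient matrix A = [[12, 8, 22], [-8, -4, -16], [-1, -1, -1]].
det(A - λI) = 0 gives eigenvalues λ = 4, 2, 1.
For λ=4: eigenvector (1,-1,0).
For λ=2: eigenvector (-1,4,-1).
For λ=1: eigenvector (-2,0,1).
General solution: K_1e^(4t)(1,-1,0) + K_2e^(2t)(-1,4,-1) + K_3e^(t)(-2,0,1).

u(t) = K_1e^(4t) - K_2e^(2t) - 2K_3e^(t), v(t) = -K_1e^(4t) + 4K_2e^(2t), w(t) = -K_2e^(2t) + K_3e^(t)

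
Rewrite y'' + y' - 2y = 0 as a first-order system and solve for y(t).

Let x_1 = y, x_2 = y'. Then x_1' = x_2 and x_2' = 2x_1 - x_2.
A = [[0,1],[2,-1]]; det(A-λI) = λ^2 + λ - 2.
Eigenvalues λ = -2, 1 with eigenvectors (1,-2), (1,1).

y(t) = c_1e^(-2t) + c_2e^(t)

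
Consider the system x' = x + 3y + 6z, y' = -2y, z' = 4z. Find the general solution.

x(t) = C_1e^(t) - C_2e^(-2t) + 2C_3e^(4t), y(t) = C_2e^(-2t), z(t) = C_3e^(4t)

Coefficient matrix A = [[1, 3, 6], [0, -2, 0], [0, 0, 4]].
det(A - λI) = 0 gives eigenvalues λ = 1, -2, 4.
For λ=1: eigenvector (1,0,0).
For λ=-2: eigenvector (-1,1,0).
For λ=4: eigenvector (2,0,1).
General solution: C_1e^(t)(1,0,0) + C_2e^(-2t)(-1,1,0) + C_3e^(4t)(2,0,1).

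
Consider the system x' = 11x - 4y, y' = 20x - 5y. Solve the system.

x(t) = C_1e^(3t)sin(4t) - C_2e^(3t)cos(4t), y(t) = 2C_1e^(3t)sin(4t) - C_1e^(3t)cos(4t) - C_2e^(3t)sin(4t) - 2C_2e^(3t)cos(4t)

Coefficient matrix A = [[11, -4], [20, -5]].
Characteristic polynomial det(A - λI) = λ^2 - 6λ + 25 = 0.
Eigenvalues λ = 3 ± 4i (complex conjugate pair).
For λ=3+4i: an eigenvector is (0,-1) - i(1,2) = (0 - i, -1 - 2i).
A real fundamental pair from Re and Im of e^((3+4i)t)v: X_1 = e^(3t)(cos(4t)·(0,-1) + sin(4t)·(1,2)), X_2 = e^(3t)(sin(4t)·(0,-1) - cos(4t)·(1,2)).
General solution: C_1X_1 + C_2X_2.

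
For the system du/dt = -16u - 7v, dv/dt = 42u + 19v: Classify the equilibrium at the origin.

A = [[-16,-7],[42,19]]; det(A-λI) = λ^2 - 3λ - 10.
λ = -2, 5: opposite signs.

saddle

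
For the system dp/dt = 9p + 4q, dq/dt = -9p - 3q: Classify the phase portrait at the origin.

A = [[9,4],[-9,-3]]; det(A-λI) = λ^2 - 6λ + 9.
repeated λ = 3 with a single eigenvector.

unstable improper node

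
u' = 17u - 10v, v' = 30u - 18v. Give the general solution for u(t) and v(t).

Coefficient matrix A = [[17, -10], [30, -18]].
Characteristic polynomial det(A - λI) = λ^2 + λ - 6 = 0.
Eigenvalues λ = 2, -3.
For λ=2: (A-λI) row 1 is [15, -10], so an eigenvector is (2, 3).
For λ=-3: (A-λI) row 1 is [20, -10], so an eigenvector is (-1, -2).
General solution: C_1e^(2t)(2,3) + C_2e^(-3t)(-1,-2).

u(t) = 2C_1e^(2t) - C_2e^(-3t), v(t) = 3C_1e^(2t) - 2C_2e^(-3t)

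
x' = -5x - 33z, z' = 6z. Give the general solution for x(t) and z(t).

Coefficient matrix A = [[-5, -33], [0, 6]].
Characteristic polynomial det(A - λI) = λ^2 - λ - 30 = 0.
Eigenvalues λ = -5, 6.
For λ=-5: (A-λI) row 1 is [0, -33], so an eigenvector is (-1, 0).
For λ=6: (A-λI) row 1 is [-11, -33], so an eigenvector is (3, -1).
General solution: c_1e^(-5t)(-1,0) + c_2e^(6t)(3,-1).

x(t) = -c_1e^(-5t) + 3c_2e^(6t), z(t) = -c_2e^(6t)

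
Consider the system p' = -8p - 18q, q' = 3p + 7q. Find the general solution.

p(t) = -3c_1e^(-2t) - 2c_2e^(t), q(t) = c_1e^(-2t) + c_2e^(t)

Coefficient matrix A = [[-8, -18], [3, 7]].
Characteristic polynomial det(A - λI) = λ^2 + λ - 2 = 0.
Eigenvalues λ = -2, 1.
For λ=-2: (A-λI) row 1 is [-6, -18], so an eigenvector is (-3, 1).
For λ=1: (A-λI) row 1 is [-9, -18], so an eigenvector is (-2, 1).
General solution: c_1e^(-2t)(-3,1) + c_2e^(t)(-2,1).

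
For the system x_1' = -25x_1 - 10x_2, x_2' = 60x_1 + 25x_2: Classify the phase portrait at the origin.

A = [[-25,-10],[60,25]]; det(A-λI) = λ^2 - 25.
λ = 5, -5: opposite signs.

saddle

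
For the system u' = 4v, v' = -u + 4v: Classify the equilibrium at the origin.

unstable improper node

A = [[0,4],[-1,4]]; det(A-λI) = λ^2 - 4λ + 4.
repeated λ = 2 with a single eigenvector.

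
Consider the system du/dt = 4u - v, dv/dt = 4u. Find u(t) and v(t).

Coefficient matrix A = [[4, -1], [4, 0]].
Characteristic polynomial det(A - λI) = λ^2 - 4λ + 4 = 0.
Single eigenvalue λ = 2 with algebraic multiplicity 2.
Eigenvector v = (-1,-2); generalized eigenvector w with (A-λI)w=v is (0,1).
General solution: e^(2t)[K_1·v + K_2·(t·v + w)].

u(t) = -K_1e^(2t) - K_2te^(2t), v(t) = -2K_1e^(2t) - 2K_2te^(2t) + K_2e^(2t)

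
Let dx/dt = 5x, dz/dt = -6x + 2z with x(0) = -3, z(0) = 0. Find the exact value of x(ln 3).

A = [[5,0],[-6,2]]; eigenvalues λ = 5, 2.
Eigenvectors: (1,-2) for λ=5, (0,1) for λ=2.
From the initial condition, c_1 = -3, c_2 = -6.
x(ln 3) = (-3)(3^5)(1) + (-6)(3^2)(0) = -729.

-729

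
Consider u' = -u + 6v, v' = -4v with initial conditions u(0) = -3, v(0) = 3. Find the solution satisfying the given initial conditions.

Coefficient matrix A = [[-1, 6], [0, -4]].
Characteristic polynomial det(A - λI) = λ^2 + 5λ + 4 = 0.
Eigenvalues λ = -4, -1.
For λ=-4: (A-λI) row 1 is [3, 6], so an eigenvector is (2, -1).
For λ=-1: (A-λI) row 1 is [0, 6], so an eigenvector is (1, 0).
General solution: C_1e^(-4t)(2,-1) + C_2e^(-t)(1,0).
Applying u(0)=-3, v(0)=3 gives C_1=-3, C_2=3.

u(t) = 3e^(-t) - 6e^(-4t), v(t) = 3e^(-4t)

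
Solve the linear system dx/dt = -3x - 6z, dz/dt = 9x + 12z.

Coefficient matrix A = [[-3, -6], [9, 12]].
Characteristic polynomial det(A - λI) = λ^2 - 9λ + 18 = 0.
Eigenvalues λ = 3, 6.
For λ=3: (A-λI) row 1 is [-6, -6], so an eigenvector is (1, -1).
For λ=6: (A-λI) row 1 is [-9, -6], so an eigenvector is (2, -3).
General solution: K_1e^(3t)(1,-1) + K_2e^(6t)(2,-3).

x(t) = K_1e^(3t) + 2K_2e^(6t), z(t) = -K_1e^(3t) - 3K_2e^(6t)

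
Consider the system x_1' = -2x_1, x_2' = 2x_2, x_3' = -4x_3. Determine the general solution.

Coefficient matrix A = [[-2, 0, 0], [0, 2, 0], [0, 0, -4]].
det(A - λI) = 0 gives eigenvalues λ = 2, -2, -4.
For λ=2: eigenvector (0,1,0).
For λ=-2: eigenvector (1,0,0).
For λ=-4: eigenvector (0,0,1).
General solution: C_1e^(2t)(0,1,0) + C_2e^(-2t)(1,0,0) + C_3e^(-4t)(0,0,1).

x_1(t) = C_2e^(-2t), x_2(t) = C_1e^(2t), x_3(t) = C_3e^(-4t)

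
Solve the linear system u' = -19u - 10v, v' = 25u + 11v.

Coefficient matrix A = [[-19, -10], [25, 11]].
Characteristic polynomial det(A - λI) = λ^2 + 8λ + 41 = 0.
Eigenvalues λ = -4 ± 5i (complex conjugate pair).
For λ=-4+5i: an eigenvector is (-1,1) - i(1,-2) = (-1 - i, 1 + 2i).
A real fundamental pair from Re and Im of e^((-4+5i)t)v: X_1 = e^(-4t)(cos(5t)·(-1,1) + sin(5t)·(1,-2)), X_2 = e^(-4t)(sin(5t)·(-1,1) - cos(5t)·(1,-2)).
General solution: c_1X_1 + c_2X_2.

u(t) = c_1e^(-4t)sin(5t) - c_1e^(-4t)cos(5t) - c_2e^(-4t)sin(5t) - c_2e^(-4t)cos(5t), v(t) = -2c_1e^(-4t)sin(5t) + c_1e^(-4t)cos(5t) + c_2e^(-4t)sin(5t) + 2c_2e^(-4t)cos(5t)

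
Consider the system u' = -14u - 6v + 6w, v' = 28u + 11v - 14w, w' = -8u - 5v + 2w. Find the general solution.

u(t) = K_1e^(4t) + K_3e^(-2t), v(t) = -2K_1e^(4t) + K_2e^(-3t), w(t) = K_1e^(4t) + K_2e^(-3t) + 2K_3e^(-2t)

Coefficient matrix A = [[-14, -6, 6], [28, 11, -14], [-8, -5, 2]].
det(A - λI) = 0 gives eigenvalues λ = 4, -3, -2.
For λ=4: eigenvector (1,-2,1).
For λ=-3: eigenvector (0,1,1).
For λ=-2: eigenvector (1,0,2).
General solution: K_1e^(4t)(1,-2,1) + K_2e^(-3t)(0,1,1) + K_3e^(-2t)(1,0,2).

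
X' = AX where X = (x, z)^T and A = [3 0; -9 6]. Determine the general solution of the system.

Coefficient matrix A = [[3, 0], [-9, 6]].
Characteristic polynomial det(A - λI) = λ^2 - 9λ + 18 = 0.
Eigenvalues λ = 3, 6.
For λ=3: (A-λI) row 2 is [-9, 3], so an eigenvector is (1, 3).
For λ=6: (A-λI) row 1 is [-3, 0], so an eigenvector is (0, -1).
General solution: C_1e^(3t)(1,3) + C_2e^(6t)(0,-1).

x(t) = C_1e^(3t), z(t) = 3C_1e^(3t) - C_2e^(6t)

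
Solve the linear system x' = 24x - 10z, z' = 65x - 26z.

x(t) = -c_1e^(-t)sin(5t) + c_1e^(-t)cos(5t) + c_2e^(-t)sin(5t) + c_2e^(-t)cos(5t), z(t) = -2c_1e^(-t)sin(5t) + 3c_1e^(-t)cos(5t) + 3c_2e^(-t)sin(5t) + 2c_2e^(-t)cos(5t)

Coefficient matrix A = [[24, -10], [65, -26]].
Characteristic polynomial det(A - λI) = λ^2 + 2λ + 26 = 0.
Eigenvalues λ = -1 ± 5i (complex conjugate pair).
For λ=-1+5i: an eigenvector is (1,3) - i(-1,-2) = (1 + i, 3 + 2i).
A real fundamental pair from Re and Im of e^((-1+5i)t)v: X_1 = e^(-t)(cos(5t)·(1,3) + sin(5t)·(-1,-2)), X_2 = e^(-t)(sin(5t)·(1,3) - cos(5t)·(-1,-2)).
General solution: c_1X_1 + c_2X_2.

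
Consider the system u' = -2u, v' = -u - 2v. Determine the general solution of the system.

u(t) = -C_2e^(-2t), v(t) = C_1e^(-2t) + C_2te^(-2t) + 3C_2e^(-2t)

Coefficient matrix A = [[-2, 0], [-1, -2]].
Characteristic polynomial det(A - λI) = λ^2 + 4λ + 4 = 0.
Single eigenvalue λ = -2 with algebraic multiplicity 2.
Eigenvector v = (0,1); generalized eigenvector w with (A-λI)w=v is (-1,3).
General solution: e^(-2t)[C_1·v + C_2·(t·v + w)].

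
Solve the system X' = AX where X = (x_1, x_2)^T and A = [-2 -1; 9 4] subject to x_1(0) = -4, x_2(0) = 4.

x_1(t) = 8te^(t) - 4e^(t), x_2(t) = -24te^(t) + 4e^(t)

Coefficient matrix A = [[-2, -1], [9, 4]].
Characteristic polynomial det(A - λI) = λ^2 - 2λ + 1 = 0.
Single eigenvalue λ = 1 with algebraic multiplicity 2.
Eigenvector v = (-1,3); generalized eigenvector w with (A-λI)w=v is (1,-2).
General solution: e^(t)[C_1·v + C_2·(t·v + w)].
Applying x_1(0)=-4, x_2(0)=4 gives C_1=-4, C_2=-8.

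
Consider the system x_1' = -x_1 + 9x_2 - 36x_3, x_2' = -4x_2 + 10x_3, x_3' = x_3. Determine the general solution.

Coefficient matrix A = [[-1, 9, -36], [0, -4, 10], [0, 0, 1]].
det(A - λI) = 0 gives eigenvalues λ = -1, -4, 1.
For λ=-1: eigenvector (1,0,0).
For λ=-4: eigenvector (-3,1,0).
For λ=1: eigenvector (-9,2,1).
General solution: C_1e^(-t)(1,0,0) + C_2e^(-4t)(-3,1,0) + C_3e^(t)(-9,2,1).

x_1(t) = C_1e^(-t) - 3C_2e^(-4t) - 9C_3e^(t), x_2(t) = C_2e^(-4t) + 2C_3e^(t), x_3(t) = C_3e^(t)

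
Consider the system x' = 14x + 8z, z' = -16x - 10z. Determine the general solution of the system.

Coefficient matrix A = [[14, 8], [-16, -10]].
Characteristic polynomial det(A - λI) = λ^2 - 4λ - 12 = 0.
Eigenvalues λ = 6, -2.
For λ=6: (A-λI) row 1 is [8, 8], so an eigenvector is (-1, 1).
For λ=-2: (A-λI) row 1 is [16, 8], so an eigenvector is (-1, 2).
General solution: c_1e^(6t)(-1,1) + c_2e^(-2t)(-1,2).

x(t) = -c_1e^(6t) - c_2e^(-2t), z(t) = c_1e^(6t) + 2c_2e^(-2t)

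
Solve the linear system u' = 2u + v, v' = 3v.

Coefficient matrix A = [[2, 1], [0, 3]].
Characteristic polynomial det(A - λI) = λ^2 - 5λ + 6 = 0.
Eigenvalues λ = 3, 2.
For λ=3: (A-λI) row 1 is [-1, 1], so an eigenvector is (-1, -1).
For λ=2: (A-λI) row 1 is [0, 1], so an eigenvector is (1, 0).
General solution: K_1e^(3t)(-1,-1) + K_2e^(2t)(1,0).

u(t) = -K_1e^(3t) + K_2e^(2t), v(t) = -K_1e^(3t)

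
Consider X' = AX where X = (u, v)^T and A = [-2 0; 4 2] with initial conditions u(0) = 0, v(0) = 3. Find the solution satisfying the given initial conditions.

Coefficient matrix A = [[-2, 0], [4, 2]].
Characteristic polynomial det(A - λI) = λ^2 - 4 = 0.
Eigenvalues λ = 2, -2.
For λ=2: (A-λI) row 1 is [-4, 0], so an eigenvector is (0, 1).
For λ=-2: (A-λI) row 2 is [4, 4], so an eigenvector is (1, -1).
General solution: c_1e^(2t)(0,1) + c_2e^(-2t)(1,-1).
Applying u(0)=0, v(0)=3 gives c_1=3, c_2=0.

u(t) = 0, v(t) = 3e^(2t)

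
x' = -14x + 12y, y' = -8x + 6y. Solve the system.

x(t) = -3c_1e^(-6t) - c_2e^(-2t), y(t) = -2c_1e^(-6t) - c_2e^(-2t)

Coefficient matrix A = [[-14, 12], [-8, 6]].
Characteristic polynomial det(A - λI) = λ^2 + 8λ + 12 = 0.
Eigenvalues λ = -6, -2.
For λ=-6: (A-λI) row 1 is [-8, 12], so an eigenvector is (-3, -2).
For λ=-2: (A-λI) row 1 is [-12, 12], so an eigenvector is (-1, -1).
General solution: c_1e^(-6t)(-3,-2) + c_2e^(-2t)(-1,-1).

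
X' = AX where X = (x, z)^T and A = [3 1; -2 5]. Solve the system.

Coefficient matrix A = [[3, 1], [-2, 5]].
Characteristic polynomial det(A - λI) = λ^2 - 8λ + 17 = 0.
Eigenvalues λ = 4 ± i (complex conjugate pair).
For λ=4+i: an eigenvector is (-1,-1) - i(0,1) = (-1, -1 - i).
A real fundamental pair from Re and Im of e^((4+i)t)v: X_1 = e^(4t)(cos(t)·(-1,-1) + sin(t)·(0,1)), X_2 = e^(4t)(sin(t)·(-1,-1) - cos(t)·(0,1)).
General solution: c_1X_1 + c_2X_2.

x(t) = -c_1e^(4t)cos(t) - c_2e^(4t)sin(t), z(t) = c_1e^(4t)sin(t) - c_1e^(4t)cos(t) - c_2e^(4t)sin(t) - c_2e^(4t)cos(t)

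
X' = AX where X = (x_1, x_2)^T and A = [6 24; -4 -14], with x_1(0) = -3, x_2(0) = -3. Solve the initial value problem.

Coefficient matrix A = [[6, 24], [-4, -14]].
Characteristic polynomial det(A - λI) = λ^2 + 8λ + 12 = 0.
Eigenvalues λ = -2, -6.
For λ=-2: (A-λI) row 1 is [8, 24], so an eigenvector is (3, -1).
For λ=-6: (A-λI) row 1 is [12, 24], so an eigenvector is (-2, 1).
General solution: c_1e^(-2t)(3,-1) + c_2e^(-6t)(-2,1).
Applying x_1(0)=-3, x_2(0)=-3 gives c_1=-9, c_2=-12.

x_1(t) = -27e^(-2t) + 24e^(-6t), x_2(t) = 9e^(-2t) - 12e^(-6t)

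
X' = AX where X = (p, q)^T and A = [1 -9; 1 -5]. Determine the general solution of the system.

Coefficient matrix A = [[1, -9], [1, -5]].
Characteristic polynomial det(A - λI) = λ^2 + 4λ + 4 = 0.
Single eigenvalue λ = -2 with algebraic multiplicity 2.
Eigenvector v = (3,1); generalized eigenvector w with (A-λI)w=v is (-2,-1).
General solution: e^(-2t)[c_1·v + c_2·(t·v + w)].

p(t) = 3c_1e^(-2t) + 3c_2te^(-2t) - 2c_2e^(-2t), q(t) = c_1e^(-2t) + c_2te^(-2t) - c_2e^(-2t)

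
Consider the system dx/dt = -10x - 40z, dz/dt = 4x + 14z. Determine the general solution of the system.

x(t) = 3c_1e^(2t)sin(4t) - c_1e^(2t)cos(4t) - c_2e^(2t)sin(4t) - 3c_2e^(2t)cos(4t), z(t) = -c_1e^(2t)sin(4t) + c_2e^(2t)cos(4t)

Coefficient matrix A = [[-10, -40], [4, 14]].
Characteristic polynomial det(A - λI) = λ^2 - 4λ + 20 = 0.
Eigenvalues λ = 2 ± 4i (complex conjugate pair).
For λ=2+4i: an eigenvector is (-1,0) - i(3,-1) = (-1 - 3i, 0 + i).
A real fundamental pair from Re and Im of e^((2+4i)t)v: X_1 = e^(2t)(cos(4t)·(-1,0) + sin(4t)·(3,-1)), X_2 = e^(2t)(sin(4t)·(-1,0) - cos(4t)·(3,-1)).
General solution: c_1X_1 + c_2X_2.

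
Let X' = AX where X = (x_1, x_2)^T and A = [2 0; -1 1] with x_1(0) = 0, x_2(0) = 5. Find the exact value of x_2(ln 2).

A = [[2,0],[-1,1]]; eigenvalues λ = 2, 1.
Eigenvectors: (1,-1) for λ=2, (0,1) for λ=1.
From the initial condition, c_1 = 0, c_2 = 5.
x_2(ln 2) = (0)(2^2)(-1) + (5)(2^1)(1) = 10.

10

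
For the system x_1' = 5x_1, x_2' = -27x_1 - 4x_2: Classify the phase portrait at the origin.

saddle

A = [[5,0],[-27,-4]]; det(A-λI) = λ^2 - λ - 20.
λ = 5, -4: opposite signs.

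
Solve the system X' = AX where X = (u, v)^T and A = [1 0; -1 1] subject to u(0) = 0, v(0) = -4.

Coefficient matrix A = [[1, 0], [-1, 1]].
Characteristic polynomial det(A - λI) = λ^2 - 2λ + 1 = 0.
Single eigenvalue λ = 1 with algebraic multiplicity 2.
Eigenvector v = (0,-1); generalized eigenvector w with (A-λI)w=v is (1,-3).
General solution: e^(t)[K_1·v + K_2·(t·v + w)].
Applying u(0)=0, v(0)=-4 gives K_1=4, K_2=0.

u(t) = 0, v(t) = -4e^(t)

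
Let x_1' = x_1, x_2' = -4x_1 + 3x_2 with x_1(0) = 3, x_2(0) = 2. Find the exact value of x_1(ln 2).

A = [[1,0],[-4,3]]; eigenvalues λ = 1, 3.
Eigenvectors: (-1,-2) for λ=1, (0,1) for λ=3.
From the initial condition, c_1 = -3, c_2 = -4.
x_1(ln 2) = (-3)(2^1)(-1) + (-4)(2^3)(0) = 6.

6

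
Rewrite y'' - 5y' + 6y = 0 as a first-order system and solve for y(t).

Let x_1 = y, x_2 = y'. Then x_1' = x_2 and x_2' = -6x_1 + 5x_2.
A = [[0,1],[-6,5]]; det(A-λI) = λ^2 - 5λ + 6.
Eigenvalues λ = 2, 3 with eigenvectors (1,2), (1,3).

y(t) = C_1e^(2t) + C_2e^(3t)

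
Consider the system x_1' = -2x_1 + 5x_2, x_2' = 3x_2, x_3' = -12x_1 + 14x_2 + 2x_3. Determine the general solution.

Coefficient matrix A = [[-2, 5, 0], [0, 3, 0], [-12, 14, 2]].
det(A - λI) = 0 gives eigenvalues λ = -2, 3, 2.
For λ=-2: eigenvector (1,0,3).
For λ=3: eigenvector (1,1,2).
For λ=2: eigenvector (0,0,1).
General solution: C_1e^(-2t)(1,0,3) + C_2e^(3t)(1,1,2) + C_3e^(2t)(0,0,1).

x_1(t) = C_1e^(-2t) + C_2e^(3t), x_2(t) = C_2e^(3t), x_3(t) = 3C_1e^(-2t) + 2C_2e^(3t) + C_3e^(2t)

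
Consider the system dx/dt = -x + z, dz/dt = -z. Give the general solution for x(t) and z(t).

x(t) = C_1e^(-t) + C_2te^(-t) - C_2e^(-t), z(t) = C_2e^(-t)

Coefficient matrix A = [[-1, 1], [0, -1]].
Characteristic polynomial det(A - λI) = λ^2 + 2λ + 1 = 0.
Single eigenvalue λ = -1 with algebraic multiplicity 2.
Eigenvector v = (1,0); generalized eigenvector w with (A-λI)w=v is (-1,1).
General solution: e^(-t)[C_1·v + C_2·(t·v + w)].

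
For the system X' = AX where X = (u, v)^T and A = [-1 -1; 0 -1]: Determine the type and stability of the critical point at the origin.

A = [[-1,-1],[0,-1]]; det(A-λI) = λ^2 + 2λ + 1.
repeated λ = -1 with a single eigenvector.

stable improper node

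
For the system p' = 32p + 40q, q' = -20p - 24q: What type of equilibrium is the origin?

unstable spiral

A = [[32,40],[-20,-24]]; det(A-λI) = λ^2 - 8λ + 32.
λ = 4 ± 4i: positive real part.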